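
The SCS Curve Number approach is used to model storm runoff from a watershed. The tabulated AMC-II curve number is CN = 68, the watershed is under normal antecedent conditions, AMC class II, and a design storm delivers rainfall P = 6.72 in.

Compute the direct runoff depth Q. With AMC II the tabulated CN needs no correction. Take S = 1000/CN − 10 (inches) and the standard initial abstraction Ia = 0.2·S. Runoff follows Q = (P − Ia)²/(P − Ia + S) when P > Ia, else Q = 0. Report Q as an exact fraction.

Q = 753992/236725 in ≈ 3.185 in

CN(II) = 68; AMC II needs no correction.
S = 1000/68 − 10 = 80/17 in ≈ 4.706 in
Ia = 0.2S: 0.2·4.706 = 0.941 in (exactly 16/17)
P − Ia = 6.720 − 0.941 = 2456/425 ≈ 5.779 in (> 0, runoff occurs)
Q = (2456/425)²/((2456/425) + 80/17) = (6031936/180625)/(4456/425) = 753992/236725 in ≈ 3.185 in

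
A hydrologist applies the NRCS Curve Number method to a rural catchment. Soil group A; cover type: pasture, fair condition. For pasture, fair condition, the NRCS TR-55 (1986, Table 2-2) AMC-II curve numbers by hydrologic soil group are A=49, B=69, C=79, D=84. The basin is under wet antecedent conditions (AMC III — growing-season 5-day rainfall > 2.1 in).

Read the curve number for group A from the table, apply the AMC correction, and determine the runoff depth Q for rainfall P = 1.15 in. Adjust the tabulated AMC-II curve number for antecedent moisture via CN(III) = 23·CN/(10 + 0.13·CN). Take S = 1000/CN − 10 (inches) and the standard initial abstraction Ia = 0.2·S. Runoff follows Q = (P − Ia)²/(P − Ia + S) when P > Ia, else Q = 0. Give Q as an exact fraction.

NRCS table: pasture, fair condition, soil group A → CN(II) = 49
Adjust CN=49 to AMC III: 23·49/(10 + 0.13·49) → 1127 ÷ (1637/100) = 112700/1637 ≈ 68.845
Max retention: S = 1000/(112700/1637) − 10 = 5100/1127 in (≈ 4.525 in)
Initial abstraction Ia = S/5 = (5100/1127)/5 = 1020/1127 ≈ 0.905 in
Since P=1.150 > Ia=0.905: effective rainfall P−Ia = 5521/22540 in
Q: (5521/22540)² ÷ (107521/22540) = 30481441/2423523340 in (≈ 0.013 in)

Q = 30481441/2423523340 in ≈ 0.013 in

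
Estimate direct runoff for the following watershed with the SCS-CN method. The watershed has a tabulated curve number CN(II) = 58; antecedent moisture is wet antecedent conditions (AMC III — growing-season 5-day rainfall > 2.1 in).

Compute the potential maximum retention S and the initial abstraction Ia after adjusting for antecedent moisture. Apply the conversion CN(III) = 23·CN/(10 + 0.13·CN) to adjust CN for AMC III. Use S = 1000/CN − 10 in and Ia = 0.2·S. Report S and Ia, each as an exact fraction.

Adjust CN=58 to AMC III: 23·58/(10 + 0.13·58) → 1334 ÷ (877/50) = 66700/877 ≈ 76.055
Retention S: 1000/CN − 10 with CN=76.055 → S = 2100/667 ≈ 3.148 in
Ia = 0.2S: 0.2·3.148 = 0.630 in (exactly 420/667)

S = 2100/667 in ≈ 3.148 in; Ia = 420/667 in ≈ 0.630 in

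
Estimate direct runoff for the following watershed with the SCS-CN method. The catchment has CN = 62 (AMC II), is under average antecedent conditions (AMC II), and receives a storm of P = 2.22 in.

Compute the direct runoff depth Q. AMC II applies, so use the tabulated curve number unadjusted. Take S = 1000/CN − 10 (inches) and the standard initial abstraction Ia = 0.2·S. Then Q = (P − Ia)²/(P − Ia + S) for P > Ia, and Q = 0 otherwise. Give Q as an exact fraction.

Q = 2374681/17113550 in ≈ 0.139 in

AMC II — tabulated CN = 62 applies directly.
S = 1000/62 − 10 = 190/31 in ≈ 6.129 in
Initial abstraction Ia = S/5 = (190/31)/5 = 38/31 ≈ 1.226 in
Excess rainfall: 2.220 − 1.226 = 0.994 in; P > Ia so Q > 0
Runoff Q = (P−Ia)²/(P−Ia+S) = (0.994)²/(0.994+6.129) = 2374681/17113550 ≈ 0.139 in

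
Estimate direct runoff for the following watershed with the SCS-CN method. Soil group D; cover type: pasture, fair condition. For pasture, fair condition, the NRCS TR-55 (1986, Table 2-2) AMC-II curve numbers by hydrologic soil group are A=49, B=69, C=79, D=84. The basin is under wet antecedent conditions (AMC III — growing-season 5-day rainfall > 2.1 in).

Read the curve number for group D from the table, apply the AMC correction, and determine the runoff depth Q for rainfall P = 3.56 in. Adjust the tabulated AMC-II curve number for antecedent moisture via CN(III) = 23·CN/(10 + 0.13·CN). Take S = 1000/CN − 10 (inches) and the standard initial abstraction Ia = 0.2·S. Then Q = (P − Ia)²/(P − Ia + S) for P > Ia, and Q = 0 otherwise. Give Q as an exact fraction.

Q = 1679934169/615668025 in ≈ 2.729 in

NRCS table: pasture, fair condition, soil group D → CN(II) = 84
CN(III) from CN(II)=84: (23·84)/(10 + 0.13·84) = 48300/523 ≈ 92.352
S = 1000/(48300/523) − 10 = 400/483 in ≈ 0.828 in
Ia = 0.2S: 0.2·0.828 = 0.166 in (exactly 80/483)
P − Ia = 3.560 − 0.166 = 40987/12075 ≈ 3.394 in (> 0, runoff occurs)
Q: (40987/12075)² ÷ (50987/12075) = 1679934169/615668025 in (≈ 2.729 in)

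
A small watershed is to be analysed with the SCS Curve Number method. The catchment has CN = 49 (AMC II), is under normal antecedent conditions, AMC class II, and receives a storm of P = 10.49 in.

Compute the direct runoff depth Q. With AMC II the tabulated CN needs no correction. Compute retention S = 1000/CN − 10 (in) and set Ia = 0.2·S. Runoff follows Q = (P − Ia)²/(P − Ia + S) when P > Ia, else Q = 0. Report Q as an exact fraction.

Q = 1697522401/451784900 in ≈ 3.757 in

AMC II — tabulated CN = 49 applies directly.
Retention S: 1000/CN − 10 with CN=49.000 → S = 510/49 ≈ 10.408 in
Ia = 0.2·(510/49) = 102/49 in ≈ 2.082 in
Since P=10.490 > Ia=2.082: effective rainfall P−Ia = 41201/4900 in
Q: (41201/4900)² ÷ (92201/4900) = 1697522401/451784900 in (≈ 3.757 in)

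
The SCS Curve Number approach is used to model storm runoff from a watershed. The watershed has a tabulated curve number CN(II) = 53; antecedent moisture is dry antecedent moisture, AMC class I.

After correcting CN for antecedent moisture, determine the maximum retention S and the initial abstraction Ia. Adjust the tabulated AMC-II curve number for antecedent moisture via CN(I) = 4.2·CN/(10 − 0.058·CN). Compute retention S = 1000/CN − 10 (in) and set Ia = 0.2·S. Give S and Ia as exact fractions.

CN(I) from CN(II)=53: (4.2·53)/(10 − 0.058·53) = 111300/3463 ≈ 32.140
Max retention: S = 1000/(111300/3463) − 10 = 23500/1113 in (≈ 21.114 in)
Ia = 0.2S: 0.2·21.114 = 4.223 in (exactly 4700/1113)

S = 23500/1113 in ≈ 21.114 in; Ia = 4700/1113 in ≈ 4.223 in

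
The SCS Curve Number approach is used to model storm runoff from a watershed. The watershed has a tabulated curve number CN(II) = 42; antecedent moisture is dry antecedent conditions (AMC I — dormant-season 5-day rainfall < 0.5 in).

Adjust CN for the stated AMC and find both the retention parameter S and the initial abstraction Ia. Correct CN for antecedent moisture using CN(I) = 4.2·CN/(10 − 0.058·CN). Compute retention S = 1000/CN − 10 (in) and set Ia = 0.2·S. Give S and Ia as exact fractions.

S = 14500/441 in ≈ 32.880 in; Ia = 2900/441 in ≈ 6.576 in

Dry (AMC I): CN(I) = 4.2·42/(10 − 0.058·42) = (882/5)/(1891/250) = 44100/1891 ≈ 23.321
S = 1000/(44100/1891) − 10 = 14500/441 in ≈ 32.880 in
Ia = 0.2S: 0.2·32.880 = 6.576 in (exactly 2900/441)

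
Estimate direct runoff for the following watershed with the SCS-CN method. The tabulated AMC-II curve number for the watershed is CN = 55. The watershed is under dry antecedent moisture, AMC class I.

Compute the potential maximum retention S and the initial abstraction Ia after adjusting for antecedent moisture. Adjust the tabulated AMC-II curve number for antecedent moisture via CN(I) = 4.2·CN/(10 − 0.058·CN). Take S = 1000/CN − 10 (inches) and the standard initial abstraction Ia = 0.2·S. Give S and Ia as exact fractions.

CN(I) from CN(II)=55: (4.2·55)/(10 − 0.058·55) = 7700/227 ≈ 33.921
S = 1000/(7700/227) − 10 = 1500/77 in ≈ 19.481 in
Initial abstraction Ia = S/5 = (1500/77)/5 = 300/77 ≈ 3.896 in

S = 1500/77 in ≈ 19.481 in; Ia = 300/77 in ≈ 3.896 in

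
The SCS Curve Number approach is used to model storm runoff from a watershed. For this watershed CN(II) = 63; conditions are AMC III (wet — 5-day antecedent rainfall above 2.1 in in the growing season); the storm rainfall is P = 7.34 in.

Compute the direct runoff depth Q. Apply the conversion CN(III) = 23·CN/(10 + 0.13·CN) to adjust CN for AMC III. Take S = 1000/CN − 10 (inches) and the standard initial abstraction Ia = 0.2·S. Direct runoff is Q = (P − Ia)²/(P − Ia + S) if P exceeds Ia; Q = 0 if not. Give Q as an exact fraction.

CN(III) from CN(II)=63: (23·63)/(10 + 0.13·63) = 144900/1819 ≈ 79.659
Retention S: 1000/CN − 10 with CN=79.659 → S = 3700/1449 ≈ 2.553 in
Ia = 0.2S: 0.2·2.553 = 0.511 in (exactly 740/1449)
Excess rainfall: 7.340 − 0.511 = 6.829 in; P > Ia so Q > 0
Runoff Q = (P−Ia)²/(P−Ia+S) = (6.829)²/(6.829+2.553) = 244810217089/49250278350 ≈ 4.971 in

Q = 244810217089/49250278350 in ≈ 4.971 in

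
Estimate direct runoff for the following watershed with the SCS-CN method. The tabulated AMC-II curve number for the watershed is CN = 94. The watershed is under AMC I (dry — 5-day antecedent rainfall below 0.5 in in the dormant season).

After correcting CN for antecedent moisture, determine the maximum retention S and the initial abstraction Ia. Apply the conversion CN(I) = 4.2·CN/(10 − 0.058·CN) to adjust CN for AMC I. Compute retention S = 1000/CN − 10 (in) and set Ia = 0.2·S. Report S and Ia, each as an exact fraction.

S = 500/329 in ≈ 1.520 in; Ia = 100/329 in ≈ 0.304 in

Dry (AMC I): CN(I) = 4.2·94/(10 − 0.058·94) = (1974/5)/(1137/250) = 32900/379 ≈ 86.807
Max retention: S = 1000/(32900/379) − 10 = 500/329 in (≈ 1.520 in)
Ia = 0.2S: 0.2·1.520 = 0.304 in (exactly 100/329)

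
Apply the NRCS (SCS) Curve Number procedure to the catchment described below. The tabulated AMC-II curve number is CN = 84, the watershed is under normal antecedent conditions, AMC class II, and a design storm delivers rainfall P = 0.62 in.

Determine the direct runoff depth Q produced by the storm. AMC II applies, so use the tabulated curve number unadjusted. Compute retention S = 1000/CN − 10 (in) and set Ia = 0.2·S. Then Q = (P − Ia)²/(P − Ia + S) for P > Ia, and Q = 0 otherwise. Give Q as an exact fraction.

Average conditions: CN = 84 (no AMC adjustment).
Max retention: S = 1000/84 − 10 = 40/21 in (≈ 1.905 in)
Ia = 0.2S: 0.2·1.905 = 0.381 in (exactly 8/21)
Since P=0.620 > Ia=0.381: effective rainfall P−Ia = 251/1050 in
Q = (251/1050)²/((251/1050) + 40/21) = (63001/1102500)/(2251/1050) = 63001/2363550 in ≈ 0.027 in

Q = 63001/2363550 in ≈ 0.027 in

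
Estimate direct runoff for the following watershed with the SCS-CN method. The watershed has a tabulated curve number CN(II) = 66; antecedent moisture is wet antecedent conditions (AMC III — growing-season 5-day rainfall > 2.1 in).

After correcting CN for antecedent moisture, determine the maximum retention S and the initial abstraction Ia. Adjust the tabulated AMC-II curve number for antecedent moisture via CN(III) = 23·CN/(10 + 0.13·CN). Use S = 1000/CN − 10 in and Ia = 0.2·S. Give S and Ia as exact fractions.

S = 1700/759 in ≈ 2.240 in; Ia = 340/759 in ≈ 0.448 in

Adjust CN=66 to AMC III: 23·66/(10 + 0.13·66) → 1518 ÷ (929/50) = 75900/929 ≈ 81.701
Retention S: 1000/CN − 10 with CN=81.701 → S = 1700/759 ≈ 2.240 in
Ia = 0.2·(1700/759) = 340/759 in ≈ 0.448 in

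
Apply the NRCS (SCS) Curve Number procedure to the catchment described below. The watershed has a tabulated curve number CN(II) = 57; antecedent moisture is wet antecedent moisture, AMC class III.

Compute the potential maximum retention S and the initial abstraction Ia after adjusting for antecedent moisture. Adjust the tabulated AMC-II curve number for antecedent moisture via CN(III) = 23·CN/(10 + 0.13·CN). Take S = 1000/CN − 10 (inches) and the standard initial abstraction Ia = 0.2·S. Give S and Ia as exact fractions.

S = 4300/1311 in ≈ 3.280 in; Ia = 860/1311 in ≈ 0.656 in

Wet (AMC III): CN(III) = 23·57/(10 + 0.13·57) = 1311/(1741/100) = 131100/1741 ≈ 75.302
S = 1000/(131100/1741) − 10 = 4300/1311 in ≈ 3.280 in
Ia = 0.2·(4300/1311) = 860/1311 in ≈ 0.656 in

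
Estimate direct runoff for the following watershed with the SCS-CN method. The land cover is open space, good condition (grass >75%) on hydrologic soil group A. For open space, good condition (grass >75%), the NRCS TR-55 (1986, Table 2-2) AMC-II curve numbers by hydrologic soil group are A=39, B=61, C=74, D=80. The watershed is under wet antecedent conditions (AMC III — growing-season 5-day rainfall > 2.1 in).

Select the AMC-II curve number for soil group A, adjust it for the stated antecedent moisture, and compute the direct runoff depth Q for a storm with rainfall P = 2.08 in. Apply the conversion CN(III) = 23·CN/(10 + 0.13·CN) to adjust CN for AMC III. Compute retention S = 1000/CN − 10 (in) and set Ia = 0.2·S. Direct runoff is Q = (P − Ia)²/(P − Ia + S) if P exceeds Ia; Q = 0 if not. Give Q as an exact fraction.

Q = 65157184/945460425 in ≈ 0.069 in

NRCS table: open space, good condition (grass >75%), soil group A → CN(II) = 39
Adjust CN=39 to AMC III: 23·39/(10 + 0.13·39) → 897 ÷ (1507/100) = 89700/1507 ≈ 59.522
Retention S: 1000/CN − 10 with CN=59.522 → S = 6100/897 ≈ 6.800 in
Ia = 0.2·(6100/897) = 1220/897 in ≈ 1.360 in
Since P=2.080 > Ia=1.360: effective rainfall P−Ia = 16144/22425 in
Q = (16144/22425)²/((16144/22425) + 6100/897) = (260628736/502880625)/(168644/22425) = 65157184/945460425 in ≈ 0.069 in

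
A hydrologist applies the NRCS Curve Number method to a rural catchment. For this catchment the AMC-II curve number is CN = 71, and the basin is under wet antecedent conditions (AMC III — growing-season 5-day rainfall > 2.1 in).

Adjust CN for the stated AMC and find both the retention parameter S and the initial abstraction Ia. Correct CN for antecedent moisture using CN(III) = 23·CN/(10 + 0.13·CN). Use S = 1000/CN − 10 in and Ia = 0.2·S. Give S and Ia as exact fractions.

Wet (AMC III): CN(III) = 23·71/(10 + 0.13·71) = 1633/(1923/100) = 163300/1923 ≈ 84.919
Retention S: 1000/CN − 10 with CN=84.919 → S = 2900/1633 ≈ 1.776 in
Ia = 0.2S: 0.2·1.776 = 0.355 in (exactly 580/1633)

S = 2900/1633 in ≈ 1.776 in; Ia = 580/1633 in ≈ 0.355 in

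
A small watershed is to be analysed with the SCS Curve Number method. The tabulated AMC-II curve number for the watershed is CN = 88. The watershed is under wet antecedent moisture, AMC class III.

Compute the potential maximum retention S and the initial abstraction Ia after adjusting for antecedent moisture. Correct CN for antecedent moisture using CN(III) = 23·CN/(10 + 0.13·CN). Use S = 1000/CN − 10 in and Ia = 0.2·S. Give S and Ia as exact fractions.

Wet (AMC III): CN(III) = 23·88/(10 + 0.13·88) = 2024/(536/25) = 6325/67 ≈ 94.403
Max retention: S = 1000/(6325/67) − 10 = 150/253 in (≈ 0.593 in)
Ia = 0.2S: 0.2·0.593 = 0.119 in (exactly 30/253)

S = 150/253 in ≈ 0.593 in; Ia = 30/253 in ≈ 0.119 in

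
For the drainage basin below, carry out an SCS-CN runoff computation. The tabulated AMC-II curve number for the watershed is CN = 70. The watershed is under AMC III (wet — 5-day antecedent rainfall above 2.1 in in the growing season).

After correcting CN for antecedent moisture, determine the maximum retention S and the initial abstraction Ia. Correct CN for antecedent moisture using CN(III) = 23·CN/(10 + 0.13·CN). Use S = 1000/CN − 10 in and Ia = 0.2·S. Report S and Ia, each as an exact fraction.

Adjust CN=70 to AMC III: 23·70/(10 + 0.13·70) → 1610 ÷ (191/10) = 16100/191 ≈ 84.293
Retention S: 1000/CN − 10 with CN=84.293 → S = 300/161 ≈ 1.863 in
Ia = 0.2S: 0.2·1.863 = 0.373 in (exactly 60/161)

S = 300/161 in ≈ 1.863 in; Ia = 60/161 in ≈ 0.373 in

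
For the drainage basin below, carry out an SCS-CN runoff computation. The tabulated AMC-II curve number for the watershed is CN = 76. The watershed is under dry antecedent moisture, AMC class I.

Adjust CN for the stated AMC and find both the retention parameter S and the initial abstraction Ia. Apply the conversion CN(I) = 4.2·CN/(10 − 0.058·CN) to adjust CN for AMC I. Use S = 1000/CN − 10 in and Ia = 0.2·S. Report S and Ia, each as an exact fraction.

CN(I) from CN(II)=76: (4.2·76)/(10 − 0.058·76) = 13300/233 ≈ 57.082
S = 1000/(13300/233) − 10 = 1000/133 in ≈ 7.519 in
Ia = 0.2·(1000/133) = 200/133 in ≈ 1.504 in

S = 1000/133 in ≈ 7.519 in; Ia = 200/133 in ≈ 1.504 in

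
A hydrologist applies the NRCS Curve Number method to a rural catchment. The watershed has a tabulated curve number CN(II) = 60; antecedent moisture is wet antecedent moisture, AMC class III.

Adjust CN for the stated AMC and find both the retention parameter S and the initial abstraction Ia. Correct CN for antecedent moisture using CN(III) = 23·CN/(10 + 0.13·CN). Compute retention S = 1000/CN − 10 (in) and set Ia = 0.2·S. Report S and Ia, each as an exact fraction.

S = 200/69 in ≈ 2.899 in; Ia = 40/69 in ≈ 0.580 in

CN(III) from CN(II)=60: (23·60)/(10 + 0.13·60) = 6900/89 ≈ 77.528
Retention S: 1000/CN − 10 with CN=77.528 → S = 200/69 ≈ 2.899 in
Ia = 0.2S: 0.2·2.899 = 0.580 in (exactly 40/69)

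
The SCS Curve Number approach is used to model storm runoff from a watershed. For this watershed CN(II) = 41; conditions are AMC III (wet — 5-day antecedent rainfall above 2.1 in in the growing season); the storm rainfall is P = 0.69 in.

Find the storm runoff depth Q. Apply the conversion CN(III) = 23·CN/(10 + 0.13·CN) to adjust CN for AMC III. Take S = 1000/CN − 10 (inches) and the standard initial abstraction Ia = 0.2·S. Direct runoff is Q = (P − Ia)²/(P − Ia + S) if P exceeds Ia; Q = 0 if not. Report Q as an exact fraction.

Q = 0 in ≈ 0.000 in

Adjust CN=41 to AMC III: 23·41/(10 + 0.13·41) → 943 ÷ (1533/100) = 94300/1533 ≈ 61.513
Max retention: S = 1000/(94300/1533) − 10 = 5900/943 in (≈ 6.257 in)
Initial abstraction Ia = S/5 = (5900/943)/5 = 1180/943 ≈ 1.251 in
P = 0.690 ≤ Ia = 1.251 in: entire storm abstracted, Q = 0.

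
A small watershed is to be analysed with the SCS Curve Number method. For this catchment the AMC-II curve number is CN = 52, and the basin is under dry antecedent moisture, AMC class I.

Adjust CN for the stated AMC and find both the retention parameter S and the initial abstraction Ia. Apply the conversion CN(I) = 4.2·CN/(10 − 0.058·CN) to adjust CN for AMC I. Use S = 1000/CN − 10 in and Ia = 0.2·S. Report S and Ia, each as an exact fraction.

S = 2000/91 in ≈ 21.978 in; Ia = 400/91 in ≈ 4.396 in

Dry (AMC I): CN(I) = 4.2·52/(10 − 0.058·52) = (1092/5)/(873/125) = 9100/291 ≈ 31.271
Retention S: 1000/CN − 10 with CN=31.271 → S = 2000/91 ≈ 21.978 in
Ia = 0.2·(2000/91) = 400/91 in ≈ 4.396 in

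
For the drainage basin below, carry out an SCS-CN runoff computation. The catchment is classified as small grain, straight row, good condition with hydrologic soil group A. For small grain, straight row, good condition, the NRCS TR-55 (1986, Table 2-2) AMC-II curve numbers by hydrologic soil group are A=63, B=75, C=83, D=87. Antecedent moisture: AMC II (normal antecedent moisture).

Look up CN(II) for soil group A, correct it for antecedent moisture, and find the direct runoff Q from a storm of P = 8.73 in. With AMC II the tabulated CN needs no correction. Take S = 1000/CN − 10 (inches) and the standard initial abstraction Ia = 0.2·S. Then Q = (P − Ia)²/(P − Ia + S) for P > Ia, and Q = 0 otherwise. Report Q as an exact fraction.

NRCS table: small grain, straight row, good condition, soil group A → CN(II) = 63
AMC II — tabulated CN = 63 applies directly.
S = 1000/63 − 10 = 370/63 in ≈ 5.873 in
Ia = 0.2·(370/63) = 74/63 in ≈ 1.175 in
Since P=8.730 > Ia=1.175: effective rainfall P−Ia = 47599/6300 in
Q = (47599/6300)²/((47599/6300) + 370/63) = (2265664801/39690000)/(84599/6300) = 2265664801/532973700 in ≈ 4.251 in

Q = 2265664801/532973700 in ≈ 4.251 in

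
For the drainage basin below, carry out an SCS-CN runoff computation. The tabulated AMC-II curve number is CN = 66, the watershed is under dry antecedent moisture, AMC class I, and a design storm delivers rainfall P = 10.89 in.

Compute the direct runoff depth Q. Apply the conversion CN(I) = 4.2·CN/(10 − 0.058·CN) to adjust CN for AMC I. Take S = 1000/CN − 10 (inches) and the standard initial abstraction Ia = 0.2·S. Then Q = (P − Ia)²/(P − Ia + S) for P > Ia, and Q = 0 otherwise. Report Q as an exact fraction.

Q = 341847194329/99423116100 in ≈ 3.438 in

CN(I) from CN(II)=66: (4.2·66)/(10 − 0.058·66) = 69300/1543 ≈ 44.913
Retention S: 1000/CN − 10 with CN=44.913 → S = 8500/693 ≈ 12.266 in
Ia = 0.2·(8500/693) = 1700/693 in ≈ 2.453 in
Excess rainfall: 10.890 − 2.453 = 8.437 in; P > Ia so Q > 0
Q: (584677/69300)² ÷ (1434677/69300) = 341847194329/99423116100 in (≈ 3.438 in)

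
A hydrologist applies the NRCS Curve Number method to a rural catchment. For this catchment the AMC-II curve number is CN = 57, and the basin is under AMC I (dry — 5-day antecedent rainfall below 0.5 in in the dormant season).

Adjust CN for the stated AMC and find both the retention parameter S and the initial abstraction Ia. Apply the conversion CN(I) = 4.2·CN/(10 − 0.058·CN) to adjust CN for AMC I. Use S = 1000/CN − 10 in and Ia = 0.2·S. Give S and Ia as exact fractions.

Adjust CN=57 to AMC I: 4.2·57/(10 − 0.058·57) → (1197/5) ÷ (3347/500) = 119700/3347 ≈ 35.763
Max retention: S = 1000/(119700/3347) − 10 = 21500/1197 in (≈ 17.962 in)
Ia = 0.2·(21500/1197) = 4300/1197 in ≈ 3.592 in

S = 21500/1197 in ≈ 17.962 in; Ia = 4300/1197 in ≈ 3.592 in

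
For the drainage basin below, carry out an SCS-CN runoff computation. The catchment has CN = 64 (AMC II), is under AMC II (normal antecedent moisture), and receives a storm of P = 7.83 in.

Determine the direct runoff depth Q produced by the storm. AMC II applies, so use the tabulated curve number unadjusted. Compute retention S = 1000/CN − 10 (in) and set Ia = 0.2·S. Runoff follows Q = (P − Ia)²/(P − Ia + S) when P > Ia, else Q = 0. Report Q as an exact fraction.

CN(II) = 64; AMC II needs no correction.
S = 1000/64 − 10 = 45/8 in ≈ 5.625 in
Ia = 0.2S: 0.2·5.625 = 1.125 in (exactly 9/8)
Excess rainfall: 7.830 − 1.125 = 6.705 in; P > Ia so Q > 0
Q = (1341/200)²/((1341/200) + 45/8) = (1798281/40000)/(1233/100) = 199809/54800 in ≈ 3.646 in

Q = 199809/54800 in ≈ 3.646 in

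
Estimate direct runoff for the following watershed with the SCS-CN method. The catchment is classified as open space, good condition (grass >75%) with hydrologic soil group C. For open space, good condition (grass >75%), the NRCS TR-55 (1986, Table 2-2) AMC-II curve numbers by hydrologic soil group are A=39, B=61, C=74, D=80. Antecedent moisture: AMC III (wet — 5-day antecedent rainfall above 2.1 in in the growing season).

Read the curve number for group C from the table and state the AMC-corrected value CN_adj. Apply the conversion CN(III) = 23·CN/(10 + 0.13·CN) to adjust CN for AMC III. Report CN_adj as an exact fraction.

NRCS table: open space, good condition (grass >75%), soil group C → CN(II) = 74
CN(III) from CN(II)=74: (23·74)/(10 + 0.13·74) = 85100/981 ≈ 86.748

CN_adj = 85100/981 ≈ 86.748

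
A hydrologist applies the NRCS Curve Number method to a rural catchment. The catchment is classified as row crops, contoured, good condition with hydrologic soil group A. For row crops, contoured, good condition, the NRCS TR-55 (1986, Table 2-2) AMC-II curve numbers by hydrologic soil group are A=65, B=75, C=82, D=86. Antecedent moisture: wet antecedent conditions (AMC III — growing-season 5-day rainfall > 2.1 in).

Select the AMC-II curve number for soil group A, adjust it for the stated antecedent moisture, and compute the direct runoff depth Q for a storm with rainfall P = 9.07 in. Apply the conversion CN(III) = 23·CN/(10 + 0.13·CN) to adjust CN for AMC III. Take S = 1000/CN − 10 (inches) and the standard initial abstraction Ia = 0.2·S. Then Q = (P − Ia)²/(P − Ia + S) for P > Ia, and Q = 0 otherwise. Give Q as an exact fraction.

Q = 66148239249/9783070700 in ≈ 6.762 in

NRCS table: row crops, contoured, good condition, soil group A → CN(II) = 65
Adjust CN=65 to AMC III: 23·65/(10 + 0.13·65) → 1495 ÷ (369/20) = 29900/369 ≈ 81.030
S = 1000/(29900/369) − 10 = 700/299 in ≈ 2.341 in
Ia = 0.2·(700/299) = 140/299 in ≈ 0.468 in
Excess rainfall: 9.070 − 0.468 = 8.602 in; P > Ia so Q > 0
Runoff Q = (P−Ia)²/(P−Ia+S) = (8.602)²/(8.602+2.341) = 66148239249/9783070700 ≈ 6.762 in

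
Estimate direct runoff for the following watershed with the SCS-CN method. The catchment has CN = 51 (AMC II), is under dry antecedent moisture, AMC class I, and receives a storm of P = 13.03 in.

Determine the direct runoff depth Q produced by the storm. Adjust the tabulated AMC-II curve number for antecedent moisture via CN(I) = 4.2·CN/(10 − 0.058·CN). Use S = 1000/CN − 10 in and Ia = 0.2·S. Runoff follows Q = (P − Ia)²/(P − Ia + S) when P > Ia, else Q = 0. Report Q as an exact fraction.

Q = 16733750881/7334192700 in ≈ 2.282 in

Adjust CN=51 to AMC I: 4.2·51/(10 − 0.058·51) → (1071/5) ÷ (3521/500) = 15300/503 ≈ 30.417
S = 1000/(15300/503) − 10 = 3500/153 in ≈ 22.876 in
Ia = 0.2·(3500/153) = 700/153 in ≈ 4.575 in
Since P=13.030 > Ia=4.575: effective rainfall P−Ia = 129359/15300 in
Runoff Q = (P−Ia)²/(P−Ia+S) = (8.455)²/(8.455+22.876) = 16733750881/7334192700 ≈ 2.282 in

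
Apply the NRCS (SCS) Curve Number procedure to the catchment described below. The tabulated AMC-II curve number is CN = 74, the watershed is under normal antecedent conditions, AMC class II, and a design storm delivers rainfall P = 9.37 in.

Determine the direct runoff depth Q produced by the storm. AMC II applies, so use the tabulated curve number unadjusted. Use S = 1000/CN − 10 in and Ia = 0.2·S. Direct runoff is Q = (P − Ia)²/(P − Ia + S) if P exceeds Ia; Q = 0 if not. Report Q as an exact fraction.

AMC II — tabulated CN = 74 applies directly.
Retention S: 1000/CN − 10 with CN=74.000 → S = 130/37 ≈ 3.514 in
Ia = 0.2·(130/37) = 26/37 in ≈ 0.703 in
Since P=9.370 > Ia=0.703: effective rainfall P−Ia = 32069/3700 in
Runoff Q = (P−Ia)²/(P−Ia+S) = (8.667)²/(8.667+3.514) = 1028420761/166755300 ≈ 6.167 in

Q = 1028420761/166755300 in ≈ 6.167 in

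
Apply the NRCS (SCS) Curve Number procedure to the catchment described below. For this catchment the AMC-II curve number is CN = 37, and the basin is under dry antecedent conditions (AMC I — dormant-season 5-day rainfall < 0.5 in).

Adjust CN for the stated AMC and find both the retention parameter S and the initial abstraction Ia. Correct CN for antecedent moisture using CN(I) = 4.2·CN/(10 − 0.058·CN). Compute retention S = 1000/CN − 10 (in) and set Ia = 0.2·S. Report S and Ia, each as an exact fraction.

S = 1500/37 in ≈ 40.541 in; Ia = 300/37 in ≈ 8.108 in

CN(I) from CN(II)=37: (4.2·37)/(10 − 0.058·37) = 3700/187 ≈ 19.786
Max retention: S = 1000/(3700/187) − 10 = 1500/37 in (≈ 40.541 in)
Initial abstraction Ia = S/5 = (1500/37)/5 = 300/37 ≈ 8.108 in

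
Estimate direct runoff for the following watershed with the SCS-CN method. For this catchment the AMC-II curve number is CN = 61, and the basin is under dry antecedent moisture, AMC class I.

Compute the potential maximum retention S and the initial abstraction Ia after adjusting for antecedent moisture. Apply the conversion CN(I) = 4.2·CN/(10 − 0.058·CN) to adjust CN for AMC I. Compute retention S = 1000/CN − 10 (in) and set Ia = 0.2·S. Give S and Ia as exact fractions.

CN(I) from CN(II)=61: (4.2·61)/(10 − 0.058·61) = 42700/1077 ≈ 39.647
Max retention: S = 1000/(42700/1077) − 10 = 6500/427 in (≈ 15.222 in)
Ia = 0.2·(6500/427) = 1300/427 in ≈ 3.044 in

S = 6500/427 in ≈ 15.222 in; Ia = 1300/427 in ≈ 3.044 in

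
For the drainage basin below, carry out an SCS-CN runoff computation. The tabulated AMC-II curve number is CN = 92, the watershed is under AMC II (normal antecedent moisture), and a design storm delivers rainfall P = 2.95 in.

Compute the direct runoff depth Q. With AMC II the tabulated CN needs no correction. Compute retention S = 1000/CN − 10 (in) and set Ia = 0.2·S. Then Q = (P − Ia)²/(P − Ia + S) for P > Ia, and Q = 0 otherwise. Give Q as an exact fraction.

Average conditions: CN = 92 (no AMC adjustment).
Retention S: 1000/CN − 10 with CN=92.000 → S = 20/23 ≈ 0.870 in
Ia = 0.2·(20/23) = 4/23 in ≈ 0.174 in
P − Ia = 2.950 − 0.174 = 1277/460 ≈ 2.776 in (> 0, runoff occurs)
Q: (1277/460)² ÷ (1677/460) = 1630729/771420 in (≈ 2.114 in)

Q = 1630729/771420 in ≈ 2.114 in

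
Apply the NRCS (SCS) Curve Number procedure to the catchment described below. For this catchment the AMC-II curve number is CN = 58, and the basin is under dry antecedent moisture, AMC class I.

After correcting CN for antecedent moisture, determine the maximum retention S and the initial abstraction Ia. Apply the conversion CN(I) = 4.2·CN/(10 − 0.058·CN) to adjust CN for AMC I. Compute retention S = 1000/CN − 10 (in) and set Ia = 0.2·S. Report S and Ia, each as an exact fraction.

Adjust CN=58 to AMC I: 4.2·58/(10 − 0.058·58) → (1218/5) ÷ (1659/250) = 2900/79 ≈ 36.709
Max retention: S = 1000/(2900/79) − 10 = 500/29 in (≈ 17.241 in)
Ia = 0.2·(500/29) = 100/29 in ≈ 3.448 in

S = 500/29 in ≈ 17.241 in; Ia = 100/29 in ≈ 3.448 in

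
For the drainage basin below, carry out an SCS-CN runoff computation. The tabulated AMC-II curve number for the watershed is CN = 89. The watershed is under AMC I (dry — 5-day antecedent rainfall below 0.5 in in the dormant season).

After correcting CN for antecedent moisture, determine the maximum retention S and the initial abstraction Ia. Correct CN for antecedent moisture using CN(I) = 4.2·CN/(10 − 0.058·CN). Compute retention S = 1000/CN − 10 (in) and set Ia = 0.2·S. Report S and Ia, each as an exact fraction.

S = 5500/1869 in ≈ 2.943 in; Ia = 1100/1869 in ≈ 0.589 in

CN(I) from CN(II)=89: (4.2·89)/(10 − 0.058·89) = 186900/2419 ≈ 77.263
Retention S: 1000/CN − 10 with CN=77.263 → S = 5500/1869 ≈ 2.943 in
Ia = 0.2·(5500/1869) = 1100/1869 in ≈ 0.589 in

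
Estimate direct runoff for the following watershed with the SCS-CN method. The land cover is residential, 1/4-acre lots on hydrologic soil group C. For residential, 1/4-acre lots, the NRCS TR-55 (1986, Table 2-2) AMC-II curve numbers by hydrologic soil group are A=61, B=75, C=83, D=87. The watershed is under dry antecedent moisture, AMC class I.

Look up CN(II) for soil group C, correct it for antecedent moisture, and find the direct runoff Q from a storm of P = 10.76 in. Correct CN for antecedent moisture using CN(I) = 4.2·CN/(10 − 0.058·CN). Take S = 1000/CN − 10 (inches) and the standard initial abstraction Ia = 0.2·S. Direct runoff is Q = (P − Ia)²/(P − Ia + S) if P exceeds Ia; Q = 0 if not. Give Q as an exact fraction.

Q = 181788818689/27838629525 in ≈ 6.530 in

NRCS table: residential, 1/4-acre lots, soil group C → CN(II) = 83
Dry (AMC I): CN(I) = 4.2·83/(10 − 0.058·83) = (1743/5)/(2593/500) = 174300/2593 ≈ 67.219
Retention S: 1000/CN − 10 with CN=67.219 → S = 8500/1743 ≈ 4.877 in
Initial abstraction Ia = S/5 = (8500/1743)/5 = 1700/1743 ≈ 0.975 in
Excess rainfall: 10.760 − 0.975 = 9.785 in; P > Ia so Q > 0
Q: (426367/43575)² ÷ (638867/43575) = 181788818689/27838629525 in (≈ 6.530 in)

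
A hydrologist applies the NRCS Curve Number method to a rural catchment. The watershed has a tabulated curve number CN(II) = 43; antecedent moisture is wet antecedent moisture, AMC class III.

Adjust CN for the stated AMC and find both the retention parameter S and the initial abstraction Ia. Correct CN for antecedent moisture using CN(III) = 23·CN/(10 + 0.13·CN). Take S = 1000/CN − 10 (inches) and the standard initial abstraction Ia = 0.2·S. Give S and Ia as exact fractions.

Wet (AMC III): CN(III) = 23·43/(10 + 0.13·43) = 989/(1559/100) = 98900/1559 ≈ 63.438
S = 1000/(98900/1559) − 10 = 5700/989 in ≈ 5.763 in
Initial abstraction Ia = S/5 = (5700/989)/5 = 1140/989 ≈ 1.153 in

S = 5700/989 in ≈ 5.763 in; Ia = 1140/989 in ≈ 1.153 in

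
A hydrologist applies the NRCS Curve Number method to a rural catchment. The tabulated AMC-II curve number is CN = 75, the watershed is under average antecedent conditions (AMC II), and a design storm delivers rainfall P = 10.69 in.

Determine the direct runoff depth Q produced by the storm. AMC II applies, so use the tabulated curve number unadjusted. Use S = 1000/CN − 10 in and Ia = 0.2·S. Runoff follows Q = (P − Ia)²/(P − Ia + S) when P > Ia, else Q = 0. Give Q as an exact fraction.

AMC II — tabulated CN = 75 applies directly.
Retention S: 1000/CN − 10 with CN=75.000 → S = 10/3 ≈ 3.333 in
Ia = 0.2S: 0.2·3.333 = 0.667 in (exactly 2/3)
Excess rainfall: 10.690 − 0.667 = 10.023 in; P > Ia so Q > 0
Q = (3007/300)²/((3007/300) + 10/3) = (9042049/90000)/(4007/300) = 9042049/1202100 in ≈ 7.522 in

Q = 9042049/1202100 in ≈ 7.522 in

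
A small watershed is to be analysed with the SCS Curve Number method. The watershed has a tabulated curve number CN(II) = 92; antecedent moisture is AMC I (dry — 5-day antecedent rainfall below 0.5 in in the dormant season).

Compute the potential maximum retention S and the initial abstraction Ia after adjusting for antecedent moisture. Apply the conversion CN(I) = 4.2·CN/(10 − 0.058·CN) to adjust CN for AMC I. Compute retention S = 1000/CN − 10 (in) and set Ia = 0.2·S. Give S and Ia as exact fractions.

Dry (AMC I): CN(I) = 4.2·92/(10 − 0.058·92) = (1932/5)/(583/125) = 48300/583 ≈ 82.847
Max retention: S = 1000/(48300/583) − 10 = 1000/483 in (≈ 2.070 in)
Initial abstraction Ia = S/5 = (1000/483)/5 = 200/483 ≈ 0.414 in

S = 1000/483 in ≈ 2.070 in; Ia = 200/483 in ≈ 0.414 in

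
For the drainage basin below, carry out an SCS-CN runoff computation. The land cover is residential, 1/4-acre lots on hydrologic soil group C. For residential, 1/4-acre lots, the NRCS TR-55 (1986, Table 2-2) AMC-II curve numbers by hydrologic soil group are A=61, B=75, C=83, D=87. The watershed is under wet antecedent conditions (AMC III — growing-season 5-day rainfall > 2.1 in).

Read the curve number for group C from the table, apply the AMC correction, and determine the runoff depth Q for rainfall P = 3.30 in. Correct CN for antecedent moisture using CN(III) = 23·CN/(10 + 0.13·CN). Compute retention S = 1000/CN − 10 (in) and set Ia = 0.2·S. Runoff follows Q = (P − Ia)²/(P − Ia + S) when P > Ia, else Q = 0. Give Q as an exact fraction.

Q = 3551802409/1462236730 in ≈ 2.429 in

NRCS table: residential, 1/4-acre lots, soil group C → CN(II) = 83
CN(III) from CN(II)=83: (23·83)/(10 + 0.13·83) = 190900/2079 ≈ 91.823
Max retention: S = 1000/(190900/2079) − 10 = 1700/1909 in (≈ 0.891 in)
Ia = 0.2S: 0.2·0.891 = 0.178 in (exactly 340/1909)
Excess rainfall: 3.300 − 0.178 = 3.122 in; P > Ia so Q > 0
Q = (59597/19090)²/((59597/19090) + 1700/1909) = (3551802409/364428100)/(76597/19090) = 3551802409/1462236730 in ≈ 2.429 in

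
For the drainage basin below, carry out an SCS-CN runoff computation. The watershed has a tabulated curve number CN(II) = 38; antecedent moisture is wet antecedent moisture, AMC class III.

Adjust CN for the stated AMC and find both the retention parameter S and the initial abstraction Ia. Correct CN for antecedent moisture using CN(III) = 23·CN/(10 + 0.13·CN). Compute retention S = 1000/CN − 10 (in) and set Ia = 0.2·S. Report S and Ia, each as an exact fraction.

S = 3100/437 in ≈ 7.094 in; Ia = 620/437 in ≈ 1.419 in

Wet (AMC III): CN(III) = 23·38/(10 + 0.13·38) = 874/(747/50) = 43700/747 ≈ 58.501
Max retention: S = 1000/(43700/747) − 10 = 3100/437 in (≈ 7.094 in)
Initial abstraction Ia = S/5 = (3100/437)/5 = 620/437 ≈ 1.419 in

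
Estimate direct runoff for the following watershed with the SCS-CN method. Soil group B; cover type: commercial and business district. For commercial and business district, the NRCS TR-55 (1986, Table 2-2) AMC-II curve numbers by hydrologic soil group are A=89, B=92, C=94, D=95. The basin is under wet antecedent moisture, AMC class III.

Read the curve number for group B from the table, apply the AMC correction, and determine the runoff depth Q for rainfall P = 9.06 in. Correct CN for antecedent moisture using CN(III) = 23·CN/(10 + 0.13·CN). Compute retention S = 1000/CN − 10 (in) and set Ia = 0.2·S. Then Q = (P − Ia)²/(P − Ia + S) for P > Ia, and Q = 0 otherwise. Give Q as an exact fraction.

Q = 56471343769/6549998650 in ≈ 8.622 in

NRCS table: commercial and business district, soil group B → CN(II) = 92
CN(III) from CN(II)=92: (23·92)/(10 + 0.13·92) = 52900/549 ≈ 96.357
Max retention: S = 1000/(52900/549) − 10 = 200/529 in (≈ 0.378 in)
Initial abstraction Ia = S/5 = (200/529)/5 = 40/529 ≈ 0.076 in
P − Ia = 9.060 − 0.076 = 237637/26450 ≈ 8.984 in (> 0, runoff occurs)
Q = (237637/26450)²/((237637/26450) + 200/529) = (56471343769/699602500)/(247637/26450) = 56471343769/6549998650 in ≈ 8.622 in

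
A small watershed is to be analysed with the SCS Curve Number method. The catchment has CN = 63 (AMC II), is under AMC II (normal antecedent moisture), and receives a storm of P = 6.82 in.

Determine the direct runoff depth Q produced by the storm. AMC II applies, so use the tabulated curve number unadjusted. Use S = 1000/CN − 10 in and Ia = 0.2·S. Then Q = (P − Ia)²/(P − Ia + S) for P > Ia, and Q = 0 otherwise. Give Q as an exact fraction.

Q = 316235089/114291450 in ≈ 2.767 in

AMC II — tabulated CN = 63 applies directly.
Retention S: 1000/CN − 10 with CN=63.000 → S = 370/63 ≈ 5.873 in
Ia = 0.2S: 0.2·5.873 = 1.175 in (exactly 74/63)
P − Ia = 6.820 − 1.175 = 17783/3150 ≈ 5.645 in (> 0, runoff occurs)
Q = (17783/3150)²/((17783/3150) + 370/63) = (316235089/9922500)/(36283/3150) = 316235089/114291450 in ≈ 2.767 in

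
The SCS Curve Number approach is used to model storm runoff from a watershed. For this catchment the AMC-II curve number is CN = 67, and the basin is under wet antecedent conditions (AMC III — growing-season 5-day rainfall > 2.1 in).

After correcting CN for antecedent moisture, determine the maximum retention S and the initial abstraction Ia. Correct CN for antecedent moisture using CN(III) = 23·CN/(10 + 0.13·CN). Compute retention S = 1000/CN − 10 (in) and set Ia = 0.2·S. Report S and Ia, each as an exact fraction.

S = 3300/1541 in ≈ 2.141 in; Ia = 660/1541 in ≈ 0.428 in

Wet (AMC III): CN(III) = 23·67/(10 + 0.13·67) = 1541/(1871/100) = 154100/1871 ≈ 82.362
Max retention: S = 1000/(154100/1871) − 10 = 3300/1541 in (≈ 2.141 in)
Ia = 0.2S: 0.2·2.141 = 0.428 in (exactly 660/1541)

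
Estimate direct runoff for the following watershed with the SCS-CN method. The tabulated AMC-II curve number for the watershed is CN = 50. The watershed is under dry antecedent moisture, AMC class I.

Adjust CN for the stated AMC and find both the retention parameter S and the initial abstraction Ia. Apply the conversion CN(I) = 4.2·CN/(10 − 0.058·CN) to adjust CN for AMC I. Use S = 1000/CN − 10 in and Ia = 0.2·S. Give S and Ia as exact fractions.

Dry (AMC I): CN(I) = 4.2·50/(10 − 0.058·50) = 210/(71/10) = 2100/71 ≈ 29.577
Max retention: S = 1000/(2100/71) − 10 = 500/21 in (≈ 23.810 in)
Ia = 0.2S: 0.2·23.810 = 4.762 in (exactly 100/21)

S = 500/21 in ≈ 23.810 in; Ia = 100/21 in ≈ 4.762 in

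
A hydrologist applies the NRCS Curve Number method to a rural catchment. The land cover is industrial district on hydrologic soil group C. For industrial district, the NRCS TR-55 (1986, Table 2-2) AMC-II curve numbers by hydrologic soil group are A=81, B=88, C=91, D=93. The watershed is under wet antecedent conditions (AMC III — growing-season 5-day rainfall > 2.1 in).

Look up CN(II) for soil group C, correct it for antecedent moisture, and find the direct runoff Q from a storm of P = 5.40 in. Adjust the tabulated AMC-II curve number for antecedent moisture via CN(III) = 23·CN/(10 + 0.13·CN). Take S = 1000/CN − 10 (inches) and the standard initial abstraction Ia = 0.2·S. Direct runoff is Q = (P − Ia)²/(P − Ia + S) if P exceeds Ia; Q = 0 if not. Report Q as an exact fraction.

Q = 343620369/69895735 in ≈ 4.916 in

NRCS table: industrial district, soil group C → CN(II) = 91
Wet (AMC III): CN(III) = 23·91/(10 + 0.13·91) = 2093/(2183/100) = 209300/2183 ≈ 95.877
Max retention: S = 1000/(209300/2183) − 10 = 900/2093 in (≈ 0.430 in)
Ia = 0.2S: 0.2·0.430 = 0.086 in (exactly 180/2093)
Since P=5.400 > Ia=0.086: effective rainfall P−Ia = 55611/10465 in
Q = (55611/10465)²/((55611/10465) + 900/2093) = (3092583321/109516225)/(60111/10465) = 343620369/69895735 in ≈ 4.916 in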